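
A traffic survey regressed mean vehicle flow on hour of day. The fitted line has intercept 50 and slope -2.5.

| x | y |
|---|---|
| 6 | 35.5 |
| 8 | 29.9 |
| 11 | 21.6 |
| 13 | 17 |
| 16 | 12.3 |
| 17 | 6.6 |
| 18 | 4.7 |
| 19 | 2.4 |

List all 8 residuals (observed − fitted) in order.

0.5, -0.1, -0.9, -0.5, 2.3, -0.9, -0.3, -0.1

x=6: ŷ = 50 − 2.5·6 = 35; r = 35.5 − 35 = 0.5
x=8: ŷ = 50 − 2.5·8 = 30; r = 29.9 − 30 = -0.1
x=11: ŷ = 50 − 2.5·11 = 22.5; r = 21.6 − 22.5 = -0.9
x=13: ŷ = 50 − 2.5·13 = 17.5; r = 17 − 17.5 = -0.5
x=16: ŷ = 50 − 2.5·16 = 10; r = 12.3 − 10 = 2.3
x=17: ŷ = 50 − 2.5·17 = 7.5; r = 6.6 − 7.5 = -0.9
x=18: ŷ = 50 − 2.5·18 = 5; r = 4.7 − 5 = -0.3
x=19: ŷ = 50 − 2.5·19 = 2.5; r = 2.4 − 2.5 = -0.1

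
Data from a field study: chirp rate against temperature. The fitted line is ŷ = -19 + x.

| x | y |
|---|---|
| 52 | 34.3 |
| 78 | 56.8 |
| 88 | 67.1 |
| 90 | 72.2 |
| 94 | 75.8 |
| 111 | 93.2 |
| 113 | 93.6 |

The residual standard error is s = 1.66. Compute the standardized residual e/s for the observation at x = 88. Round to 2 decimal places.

-1.14

ŷ = -19 + 88 = 69
e = 67.1 − 69 = -1.9
e/s = -1.9 / 1.66 = -1.14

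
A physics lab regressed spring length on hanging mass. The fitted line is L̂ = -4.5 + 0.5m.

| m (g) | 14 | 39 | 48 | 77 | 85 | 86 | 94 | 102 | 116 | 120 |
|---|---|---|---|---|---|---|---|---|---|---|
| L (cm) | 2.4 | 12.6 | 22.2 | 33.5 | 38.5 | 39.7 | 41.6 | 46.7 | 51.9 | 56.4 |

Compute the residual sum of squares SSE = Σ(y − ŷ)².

m=14: L̂ = -4.5 + 0.5·14 = 2.5; r = 2.4 − 2.5 = -0.1
m=39: L̂ = -4.5 + 0.5·39 = 15; r = 12.6 − 15 = -2.4
m=48: L̂ = -4.5 + 0.5·48 = 19.5; r = 22.2 − 19.5 = 2.7
m=77: L̂ = -4.5 + 0.5·77 = 34; r = 33.5 − 34 = -0.5
m=85: L̂ = -4.5 + 0.5·85 = 38; r = 38.5 − 38 = 0.5
m=86: L̂ = -4.5 + 0.5·86 = 38.5; r = 39.7 − 38.5 = 1.2
m=94: L̂ = -4.5 + 0.5·94 = 42.5; r = 41.6 − 42.5 = -0.9
m=102: L̂ = -4.5 + 0.5·102 = 46.5; r = 46.7 − 46.5 = 0.2
m=116: L̂ = -4.5 + 0.5·116 = 53.5; r = 51.9 − 53.5 = -1.6
m=120: L̂ = -4.5 + 0.5·120 = 55.5; r = 56.4 − 55.5 = 0.9
SSE = 0.01 + 5.76 + 7.29 + 0.25 + 0.25 + 1.44 + 0.81 + 0.04 + 2.56 + 0.81 = 19.22

SSE = 19.22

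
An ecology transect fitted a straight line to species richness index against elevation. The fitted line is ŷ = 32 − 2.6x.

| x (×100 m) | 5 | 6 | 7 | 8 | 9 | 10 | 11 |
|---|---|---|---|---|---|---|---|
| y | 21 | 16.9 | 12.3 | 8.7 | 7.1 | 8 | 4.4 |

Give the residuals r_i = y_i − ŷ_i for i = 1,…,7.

x=5: ŷ = 32 − 2.6·5 = 19; r = 21 − 19 = 2
x=6: ŷ = 32 − 2.6·6 = 16.4; r = 16.9 − 16.4 = 0.5
x=7: ŷ = 32 − 2.6·7 = 13.8; r = 12.3 − 13.8 = -1.5
x=8: ŷ = 32 − 2.6·8 = 11.2; r = 8.7 − 11.2 = -2.5
x=9: ŷ = 32 − 2.6·9 = 8.6; r = 7.1 − 8.6 = -1.5
x=10: ŷ = 32 − 2.6·10 = 6; r = 8 − 6 = 2
x=11: ŷ = 32 − 2.6·11 = 3.4; r = 4.4 − 3.4 = 1

2, 0.5, -1.5, -2.5, -1.5, 2, 1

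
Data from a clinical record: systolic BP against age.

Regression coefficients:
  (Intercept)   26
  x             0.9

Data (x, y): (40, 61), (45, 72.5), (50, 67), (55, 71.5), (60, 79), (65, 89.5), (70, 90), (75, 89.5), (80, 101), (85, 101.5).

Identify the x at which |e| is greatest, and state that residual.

x=40: ŷ = 26 + 0.9·40 = 62; e = 61 − 62 = -1
x=45: ŷ = 26 + 0.9·45 = 66.5; e = 72.5 − 66.5 = 6
x=50: ŷ = 26 + 0.9·50 = 71; e = 67 − 71 = -4
x=55: ŷ = 26 + 0.9·55 = 75.5; e = 71.5 − 75.5 = -4
x=60: ŷ = 26 + 0.9·60 = 80; e = 79 − 80 = -1
x=65: ŷ = 26 + 0.9·65 = 84.5; e = 89.5 − 84.5 = 5
x=70: ŷ = 26 + 0.9·70 = 89; e = 90 − 89 = 1
x=75: ŷ = 26 + 0.9·75 = 93.5; e = 89.5 − 93.5 = -4
x=80: ŷ = 26 + 0.9·80 = 98; e = 101 − 98 = 3
x=85: ŷ = 26 + 0.9·85 = 102.5; e = 101.5 − 102.5 = -1
Largest |e| is 6 at x = 45, residual 6.

x = 45, e = 6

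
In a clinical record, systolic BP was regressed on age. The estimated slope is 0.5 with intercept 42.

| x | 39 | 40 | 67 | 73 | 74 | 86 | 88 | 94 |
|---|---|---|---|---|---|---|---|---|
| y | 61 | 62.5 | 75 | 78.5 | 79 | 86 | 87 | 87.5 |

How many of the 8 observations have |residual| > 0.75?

3

x=39: ŷ = 42 + 0.5·39 = 61.5; r = 61 − 61.5 = -0.5
x=40: ŷ = 42 + 0.5·40 = 62; r = 62.5 − 62 = 0.5
x=67: ŷ = 42 + 0.5·67 = 75.5; r = 75 − 75.5 = -0.5
x=73: ŷ = 42 + 0.5·73 = 78.5; r = 78.5 − 78.5 = 0
x=74: ŷ = 42 + 0.5·74 = 79; r = 79 − 79 = 0
x=86: ŷ = 42 + 0.5·86 = 85; r = 86 − 85 = 1
x=88: ŷ = 42 + 0.5·88 = 86; r = 87 − 86 = 1
x=94: ŷ = 42 + 0.5·94 = 89; r = 87.5 − 89 = -1.5
|r| > 0.75: x=86 (|r|=1), x=88 (|r|=1), x=94 (|r|=1.5) → 3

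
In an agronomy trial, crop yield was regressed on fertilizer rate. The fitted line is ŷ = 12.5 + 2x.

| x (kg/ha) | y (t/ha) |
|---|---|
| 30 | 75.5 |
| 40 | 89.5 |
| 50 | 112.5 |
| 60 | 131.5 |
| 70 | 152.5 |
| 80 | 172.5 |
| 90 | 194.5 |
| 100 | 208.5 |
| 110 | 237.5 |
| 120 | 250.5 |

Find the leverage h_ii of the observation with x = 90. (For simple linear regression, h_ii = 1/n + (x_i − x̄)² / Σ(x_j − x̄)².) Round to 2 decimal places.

x̄ = (30 + 40 + 50 + 60 + 70 + 80 + 90 + 100 + 110 + 120)/10 = 75
Σ(x − x̄)² = 2025 + 1225 + 625 + 225 + 25 + 25 + 225 + 625 + 1225 + 2025 = 8250
h = 1/10 + (15)²/8250 = 0.1 + 0.0272727 = 0.13

h = 0.13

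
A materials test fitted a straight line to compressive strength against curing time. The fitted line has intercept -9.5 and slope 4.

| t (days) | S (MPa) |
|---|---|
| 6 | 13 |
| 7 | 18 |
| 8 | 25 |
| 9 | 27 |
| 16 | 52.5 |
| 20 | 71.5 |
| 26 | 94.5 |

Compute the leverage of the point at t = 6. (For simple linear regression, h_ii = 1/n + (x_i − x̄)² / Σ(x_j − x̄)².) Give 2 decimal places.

t̄ = (6 + 7 + 8 + 9 + 16 + 20 + 26)/7 = 13.1429
Σ(t − t̄)² = 51.0204 + 37.7347 + 26.449 + 17.1633 + 8.16327 + 47.0204 + 165.306 = 352.857
h = 1/7 + (-7.14286)²/352.857 = 0.142857 + 0.144592 = 0.29

h = 0.29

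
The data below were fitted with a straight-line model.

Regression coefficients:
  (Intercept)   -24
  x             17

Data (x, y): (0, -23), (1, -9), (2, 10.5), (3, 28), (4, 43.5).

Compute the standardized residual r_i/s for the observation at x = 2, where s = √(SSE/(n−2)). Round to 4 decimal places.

0.3397

x=0: ŷ = -24 + 17·0 = -24; r = -23 − (-24) = 1
x=1: ŷ = -24 + 17·1 = -7; r = -9 − (-7) = -2
x=2: ŷ = -24 + 17·2 = 10; r = 10.5 − 10 = 0.5
x=3: ŷ = -24 + 17·3 = 27; r = 28 − 27 = 1
x=4: ŷ = -24 + 17·4 = 44; r = 43.5 − 44 = -0.5
SSE = 1 + 4 + 0.25 + 1 + 0.25 = 6.5
s = √(6.5/3) = 1.47196
r/s = 0.5 / 1.47196 = 0.3397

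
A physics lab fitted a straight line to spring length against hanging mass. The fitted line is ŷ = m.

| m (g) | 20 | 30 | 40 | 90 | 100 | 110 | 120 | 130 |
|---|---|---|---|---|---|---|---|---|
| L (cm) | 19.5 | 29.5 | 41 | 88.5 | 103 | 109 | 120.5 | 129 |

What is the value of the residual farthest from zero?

m=20: ŷ = 20 = 20; r = 19.5 − 20 = -0.5
m=30: ŷ = 30 = 30; r = 29.5 − 30 = -0.5
m=40: ŷ = 40 = 40; r = 41 − 40 = 1
m=90: ŷ = 90 = 90; r = 88.5 − 90 = -1.5
m=100: ŷ = 100 = 100; r = 103 − 100 = 3
m=110: ŷ = 110 = 110; r = 109 − 110 = -1
m=120: ŷ = 120 = 120; r = 120.5 − 120 = 0.5
m=130: ŷ = 130 = 130; r = 129 − 130 = -1
Largest |r| is 3 at m = 100, residual 3.

r = 3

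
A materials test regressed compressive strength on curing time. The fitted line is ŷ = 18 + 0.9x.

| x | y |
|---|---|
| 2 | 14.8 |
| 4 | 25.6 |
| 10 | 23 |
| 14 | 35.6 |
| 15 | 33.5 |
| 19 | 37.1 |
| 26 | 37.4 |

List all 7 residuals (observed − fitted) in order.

x=2: ŷ = 18 + 0.9·2 = 19.8; r = 14.8 − 19.8 = -5
x=4: ŷ = 18 + 0.9·4 = 21.6; r = 25.6 − 21.6 = 4
x=10: ŷ = 18 + 0.9·10 = 27; r = 23 − 27 = -4
x=14: ŷ = 18 + 0.9·14 = 30.6; r = 35.6 − 30.6 = 5
x=15: ŷ = 18 + 0.9·15 = 31.5; r = 33.5 − 31.5 = 2
x=19: ŷ = 18 + 0.9·19 = 35.1; r = 37.1 − 35.1 = 2
x=26: ŷ = 18 + 0.9·26 = 41.4; r = 37.4 − 41.4 = -4

-5, 4, -4, 5, 2, 2, -4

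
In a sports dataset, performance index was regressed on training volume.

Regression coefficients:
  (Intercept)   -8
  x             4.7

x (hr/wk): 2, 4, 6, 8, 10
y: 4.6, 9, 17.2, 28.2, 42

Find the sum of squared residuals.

SSE = 33.44

x=2: ŷ = -8 + 4.7·2 = 1.4; r = 4.6 − 1.4 = 3.2
x=4: ŷ = -8 + 4.7·4 = 10.8; r = 9 − 10.8 = -1.8
x=6: ŷ = -8 + 4.7·6 = 20.2; r = 17.2 − 20.2 = -3
x=8: ŷ = -8 + 4.7·8 = 29.6; r = 28.2 − 29.6 = -1.4
x=10: ŷ = -8 + 4.7·10 = 39; r = 42 − 39 = 3
SSE = 10.24 + 3.24 + 9 + 1.96 + 9 = 33.44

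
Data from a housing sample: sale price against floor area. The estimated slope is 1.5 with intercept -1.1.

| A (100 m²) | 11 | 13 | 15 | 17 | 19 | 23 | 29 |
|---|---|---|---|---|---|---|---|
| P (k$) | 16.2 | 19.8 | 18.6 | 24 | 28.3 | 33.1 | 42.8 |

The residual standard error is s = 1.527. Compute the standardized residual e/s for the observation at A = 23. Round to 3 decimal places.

P̂ = -1.1 + 1.5·23 = 33.4
e = 33.1 − 33.4 = -0.3
e/s = -0.3 / 1.527 = -0.196

-0.196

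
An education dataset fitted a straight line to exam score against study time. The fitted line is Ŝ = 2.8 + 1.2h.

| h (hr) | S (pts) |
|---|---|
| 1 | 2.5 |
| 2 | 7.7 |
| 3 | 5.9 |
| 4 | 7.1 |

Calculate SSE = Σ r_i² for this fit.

SSE = 9

h=1: Ŝ = 2.8 + 1.2·1 = 4; r = 2.5 − 4 = -1.5
h=2: Ŝ = 2.8 + 1.2·2 = 5.2; r = 7.7 − 5.2 = 2.5
h=3: Ŝ = 2.8 + 1.2·3 = 6.4; r = 5.9 − 6.4 = -0.5
h=4: Ŝ = 2.8 + 1.2·4 = 7.6; r = 7.1 − 7.6 = -0.5
SSE = 2.25 + 6.25 + 0.25 + 0.25 = 9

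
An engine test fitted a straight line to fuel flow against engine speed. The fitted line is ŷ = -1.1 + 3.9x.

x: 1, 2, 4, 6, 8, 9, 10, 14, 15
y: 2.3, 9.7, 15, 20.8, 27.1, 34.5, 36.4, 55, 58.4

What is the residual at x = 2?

r = 3

ŷ = -1.1 + 3.9·2 = 6.7
r = 9.7 − 6.7 = 3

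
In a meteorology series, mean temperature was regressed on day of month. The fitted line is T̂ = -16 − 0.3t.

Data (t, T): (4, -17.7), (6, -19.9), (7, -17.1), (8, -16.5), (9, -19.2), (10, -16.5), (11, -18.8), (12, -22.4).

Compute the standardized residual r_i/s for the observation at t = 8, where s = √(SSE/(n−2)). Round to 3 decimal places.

t=4: T̂ = -16 − 0.3·4 = -17.2; r = -17.7 − (-17.2) = -0.5
t=6: T̂ = -16 − 0.3·6 = -17.8; r = -19.9 − (-17.8) = -2.1
t=7: T̂ = -16 − 0.3·7 = -18.1; r = -17.1 − (-18.1) = 1
t=8: T̂ = -16 − 0.3·8 = -18.4; r = -16.5 − (-18.4) = 1.9
t=9: T̂ = -16 − 0.3·9 = -18.7; r = -19.2 − (-18.7) = -0.5
t=10: T̂ = -16 − 0.3·10 = -19; r = -16.5 − (-19) = 2.5
t=11: T̂ = -16 − 0.3·11 = -19.3; r = -18.8 − (-19.3) = 0.5
t=12: T̂ = -16 − 0.3·12 = -19.6; r = -22.4 − (-19.6) = -2.8
SSE = 0.25 + 4.41 + 1 + 3.61 + 0.25 + 6.25 + 0.25 + 7.84 = 23.86
s = √(23.86/6) = 1.99416
r/s = 1.9 / 1.99416 = 0.953

0.953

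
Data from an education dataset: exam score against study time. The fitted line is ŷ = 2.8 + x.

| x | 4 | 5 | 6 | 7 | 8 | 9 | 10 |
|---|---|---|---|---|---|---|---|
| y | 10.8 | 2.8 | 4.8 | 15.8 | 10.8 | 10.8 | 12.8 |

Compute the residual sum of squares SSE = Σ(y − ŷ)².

SSE = 94

x=4: ŷ = 2.8 + 4 = 6.8; e = 10.8 − 6.8 = 4
x=5: ŷ = 2.8 + 5 = 7.8; e = 2.8 − 7.8 = -5
x=6: ŷ = 2.8 + 6 = 8.8; e = 4.8 − 8.8 = -4
x=7: ŷ = 2.8 + 7 = 9.8; e = 15.8 − 9.8 = 6
x=8: ŷ = 2.8 + 8 = 10.8; e = 10.8 − 10.8 = 0
x=9: ŷ = 2.8 + 9 = 11.8; e = 10.8 − 11.8 = -1
x=10: ŷ = 2.8 + 10 = 12.8; e = 12.8 − 12.8 = 0
SSE = 16 + 25 + 16 + 36 + 0 + 1 + 0 = 94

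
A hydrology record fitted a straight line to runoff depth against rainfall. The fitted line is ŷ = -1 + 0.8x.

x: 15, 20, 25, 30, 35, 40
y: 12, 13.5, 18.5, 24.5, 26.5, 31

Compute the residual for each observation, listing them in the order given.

1, -1.5, -0.5, 1.5, -0.5, 0

x=15: ŷ = -1 + 0.8·15 = 11; r = 12 − 11 = 1
x=20: ŷ = -1 + 0.8·20 = 15; r = 13.5 − 15 = -1.5
x=25: ŷ = -1 + 0.8·25 = 19; r = 18.5 − 19 = -0.5
x=30: ŷ = -1 + 0.8·30 = 23; r = 24.5 − 23 = 1.5
x=35: ŷ = -1 + 0.8·35 = 27; r = 26.5 − 27 = -0.5
x=40: ŷ = -1 + 0.8·40 = 31; r = 31 − 31 = 0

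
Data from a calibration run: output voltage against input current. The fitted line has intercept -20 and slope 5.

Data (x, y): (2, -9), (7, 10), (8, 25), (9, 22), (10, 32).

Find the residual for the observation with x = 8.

ŷ = -20 + 5·8 = 20
r = 25 − 20 = 5

r = 5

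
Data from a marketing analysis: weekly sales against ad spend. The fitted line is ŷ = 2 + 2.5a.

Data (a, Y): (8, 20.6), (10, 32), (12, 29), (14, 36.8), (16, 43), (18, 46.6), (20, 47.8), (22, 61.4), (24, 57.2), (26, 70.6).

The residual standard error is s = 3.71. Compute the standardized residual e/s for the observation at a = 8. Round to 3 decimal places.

ŷ = 2 + 2.5·8 = 22
e = 20.6 − 22 = -1.4
e/s = -1.4 / 3.71 = -0.377

-0.377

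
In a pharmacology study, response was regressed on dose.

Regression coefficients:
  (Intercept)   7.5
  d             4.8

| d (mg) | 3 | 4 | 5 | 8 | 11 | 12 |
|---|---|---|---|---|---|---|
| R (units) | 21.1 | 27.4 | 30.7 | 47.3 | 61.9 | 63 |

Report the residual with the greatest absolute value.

e = -2.1

d=3: ŷ = 7.5 + 4.8·3 = 21.9; e = 21.1 − 21.9 = -0.8
d=4: ŷ = 7.5 + 4.8·4 = 26.7; e = 27.4 − 26.7 = 0.7
d=5: ŷ = 7.5 + 4.8·5 = 31.5; e = 30.7 − 31.5 = -0.8
d=8: ŷ = 7.5 + 4.8·8 = 45.9; e = 47.3 − 45.9 = 1.4
d=11: ŷ = 7.5 + 4.8·11 = 60.3; e = 61.9 − 60.3 = 1.6
d=12: ŷ = 7.5 + 4.8·12 = 65.1; e = 63 − 65.1 = -2.1
Largest |e| is 2.1 at d = 12, residual -2.1.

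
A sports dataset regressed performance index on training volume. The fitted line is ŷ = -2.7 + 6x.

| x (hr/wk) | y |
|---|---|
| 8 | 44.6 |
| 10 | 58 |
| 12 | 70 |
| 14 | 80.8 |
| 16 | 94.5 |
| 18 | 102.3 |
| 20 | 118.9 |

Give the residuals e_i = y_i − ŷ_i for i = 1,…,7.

x=8: ŷ = -2.7 + 6·8 = 45.3; e = 44.6 − 45.3 = -0.7
x=10: ŷ = -2.7 + 6·10 = 57.3; e = 58 − 57.3 = 0.7
x=12: ŷ = -2.7 + 6·12 = 69.3; e = 70 − 69.3 = 0.7
x=14: ŷ = -2.7 + 6·14 = 81.3; e = 80.8 − 81.3 = -0.5
x=16: ŷ = -2.7 + 6·16 = 93.3; e = 94.5 − 93.3 = 1.2
x=18: ŷ = -2.7 + 6·18 = 105.3; e = 102.3 − 105.3 = -3
x=20: ŷ = -2.7 + 6·20 = 117.3; e = 118.9 − 117.3 = 1.6

-0.7, 0.7, 0.7, -0.5, 1.2, -3, 1.6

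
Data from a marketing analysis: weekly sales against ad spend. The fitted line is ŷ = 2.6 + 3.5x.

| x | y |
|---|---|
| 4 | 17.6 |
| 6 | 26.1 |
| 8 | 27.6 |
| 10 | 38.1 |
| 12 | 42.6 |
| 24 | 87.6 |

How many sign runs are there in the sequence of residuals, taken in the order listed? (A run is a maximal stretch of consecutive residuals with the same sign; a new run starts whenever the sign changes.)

5 runs

x=4: ŷ = 2.6 + 3.5·4 = 16.6; e = 17.6 − 16.6 = 1
x=6: ŷ = 2.6 + 3.5·6 = 23.6; e = 26.1 − 23.6 = 2.5
x=8: ŷ = 2.6 + 3.5·8 = 30.6; e = 27.6 − 30.6 = -3
x=10: ŷ = 2.6 + 3.5·10 = 37.6; e = 38.1 − 37.6 = 0.5
x=12: ŷ = 2.6 + 3.5·12 = 44.6; e = 42.6 − 44.6 = -2
x=24: ŷ = 2.6 + 3.5·24 = 86.6; e = 87.6 − 86.6 = 1
Signs: + + − + − +
Runs: +×2, −×1, +×1, −×1, +×1 → 5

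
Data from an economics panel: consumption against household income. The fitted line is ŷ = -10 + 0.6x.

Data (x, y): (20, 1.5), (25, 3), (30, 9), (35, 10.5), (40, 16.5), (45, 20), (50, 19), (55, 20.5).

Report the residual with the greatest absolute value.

e = 3

x=20: ŷ = -10 + 0.6·20 = 2; e = 1.5 − 2 = -0.5
x=25: ŷ = -10 + 0.6·25 = 5; e = 3 − 5 = -2
x=30: ŷ = -10 + 0.6·30 = 8; e = 9 − 8 = 1
x=35: ŷ = -10 + 0.6·35 = 11; e = 10.5 − 11 = -0.5
x=40: ŷ = -10 + 0.6·40 = 14; e = 16.5 − 14 = 2.5
x=45: ŷ = -10 + 0.6·45 = 17; e = 20 − 17 = 3
x=50: ŷ = -10 + 0.6·50 = 20; e = 19 − 20 = -1
x=55: ŷ = -10 + 0.6·55 = 23; e = 20.5 − 23 = -2.5
Largest |e| is 3 at x = 45, residual 3.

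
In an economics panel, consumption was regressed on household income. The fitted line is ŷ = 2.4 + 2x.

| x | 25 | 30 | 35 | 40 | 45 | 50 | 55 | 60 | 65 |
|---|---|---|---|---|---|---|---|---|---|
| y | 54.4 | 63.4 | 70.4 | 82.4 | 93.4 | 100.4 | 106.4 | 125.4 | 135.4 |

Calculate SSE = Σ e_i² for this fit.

SSE = 68

x=25: ŷ = 2.4 + 2·25 = 52.4; e = 54.4 − 52.4 = 2
x=30: ŷ = 2.4 + 2·30 = 62.4; e = 63.4 − 62.4 = 1
x=35: ŷ = 2.4 + 2·35 = 72.4; e = 70.4 − 72.4 = -2
x=40: ŷ = 2.4 + 2·40 = 82.4; e = 82.4 − 82.4 = 0
x=45: ŷ = 2.4 + 2·45 = 92.4; e = 93.4 − 92.4 = 1
x=50: ŷ = 2.4 + 2·50 = 102.4; e = 100.4 − 102.4 = -2
x=55: ŷ = 2.4 + 2·55 = 112.4; e = 106.4 − 112.4 = -6
x=60: ŷ = 2.4 + 2·60 = 122.4; e = 125.4 − 122.4 = 3
x=65: ŷ = 2.4 + 2·65 = 132.4; e = 135.4 − 132.4 = 3
SSE = 4 + 1 + 4 + 0 + 1 + 4 + 36 + 9 + 9 = 68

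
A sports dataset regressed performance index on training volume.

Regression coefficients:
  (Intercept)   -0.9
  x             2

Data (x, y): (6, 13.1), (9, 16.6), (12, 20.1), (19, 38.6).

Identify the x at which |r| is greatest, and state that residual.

x=6: ŷ = -0.9 + 2·6 = 11.1; r = 13.1 − 11.1 = 2
x=9: ŷ = -0.9 + 2·9 = 17.1; r = 16.6 − 17.1 = -0.5
x=12: ŷ = -0.9 + 2·12 = 23.1; r = 20.1 − 23.1 = -3
x=19: ŷ = -0.9 + 2·19 = 37.1; r = 38.6 − 37.1 = 1.5
Largest |r| is 3 at x = 12, residual -3.

x = 12, r = -3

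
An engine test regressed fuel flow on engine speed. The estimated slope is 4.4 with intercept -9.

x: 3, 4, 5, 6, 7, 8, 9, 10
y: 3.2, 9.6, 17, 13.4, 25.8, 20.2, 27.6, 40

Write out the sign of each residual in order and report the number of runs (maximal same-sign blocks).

x=3: ŷ = -9 + 4.4·3 = 4.2; r = 3.2 − 4.2 = -1
x=4: ŷ = -9 + 4.4·4 = 8.6; r = 9.6 − 8.6 = 1
x=5: ŷ = -9 + 4.4·5 = 13; r = 17 − 13 = 4
x=6: ŷ = -9 + 4.4·6 = 17.4; r = 13.4 − 17.4 = -4
x=7: ŷ = -9 + 4.4·7 = 21.8; r = 25.8 − 21.8 = 4
x=8: ŷ = -9 + 4.4·8 = 26.2; r = 20.2 − 26.2 = -6
x=9: ŷ = -9 + 4.4·9 = 30.6; r = 27.6 − 30.6 = -3
x=10: ŷ = -9 + 4.4·10 = 35; r = 40 − 35 = 5
Signs: − + + − + − − +
Runs: −×1, +×2, −×1, +×1, −×2, +×1 → 6

6 runs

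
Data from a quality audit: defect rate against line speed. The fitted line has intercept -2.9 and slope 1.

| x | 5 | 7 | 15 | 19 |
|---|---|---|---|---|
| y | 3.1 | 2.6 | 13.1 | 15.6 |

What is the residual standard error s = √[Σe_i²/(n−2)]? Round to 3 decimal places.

s = 1.500

x=5: ŷ = -2.9 + 5 = 2.1; e = 3.1 − 2.1 = 1
x=7: ŷ = -2.9 + 7 = 4.1; e = 2.6 − 4.1 = -1.5
x=15: ŷ = -2.9 + 15 = 12.1; e = 13.1 − 12.1 = 1
x=19: ŷ = -2.9 + 19 = 16.1; e = 15.6 − 16.1 = -0.5
SSE = 1 + 2.25 + 1 + 0.25 = 4.5
s = √(4.5/2) = √2.25 ≈ 1.500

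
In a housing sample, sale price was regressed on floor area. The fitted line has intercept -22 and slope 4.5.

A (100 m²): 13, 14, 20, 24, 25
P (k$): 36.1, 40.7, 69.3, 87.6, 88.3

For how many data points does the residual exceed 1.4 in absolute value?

A=13: ŷ = -22 + 4.5·13 = 36.5; r = 36.1 − 36.5 = -0.4
A=14: ŷ = -22 + 4.5·14 = 41; r = 40.7 − 41 = -0.3
A=20: ŷ = -22 + 4.5·20 = 68; r = 69.3 − 68 = 1.3
A=24: ŷ = -22 + 4.5·24 = 86; r = 87.6 − 86 = 1.6
A=25: ŷ = -22 + 4.5·25 = 90.5; r = 88.3 − 90.5 = -2.2
|r| > 1.4: A=24 (|r|=1.6), A=25 (|r|=2.2) → 2

2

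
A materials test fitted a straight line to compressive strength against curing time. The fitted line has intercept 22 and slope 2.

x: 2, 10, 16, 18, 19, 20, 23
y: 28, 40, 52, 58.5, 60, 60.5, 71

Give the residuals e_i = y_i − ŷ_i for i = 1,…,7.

x=2: ŷ = 22 + 2·2 = 26; e = 28 − 26 = 2
x=10: ŷ = 22 + 2·10 = 42; e = 40 − 42 = -2
x=16: ŷ = 22 + 2·16 = 54; e = 52 − 54 = -2
x=18: ŷ = 22 + 2·18 = 58; e = 58.5 − 58 = 0.5
x=19: ŷ = 22 + 2·19 = 60; e = 60 − 60 = 0
x=20: ŷ = 22 + 2·20 = 62; e = 60.5 − 62 = -1.5
x=23: ŷ = 22 + 2·23 = 68; e = 71 − 68 = 3

2, -2, -2, 0.5, 0, -1.5, 3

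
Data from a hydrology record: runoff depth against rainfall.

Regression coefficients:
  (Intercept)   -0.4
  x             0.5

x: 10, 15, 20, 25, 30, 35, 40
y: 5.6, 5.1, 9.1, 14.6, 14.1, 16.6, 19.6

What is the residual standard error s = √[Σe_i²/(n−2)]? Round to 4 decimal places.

x=10: ŷ = -0.4 + 0.5·10 = 4.6; e = 5.6 − 4.6 = 1
x=15: ŷ = -0.4 + 0.5·15 = 7.1; e = 5.1 − 7.1 = -2
x=20: ŷ = -0.4 + 0.5·20 = 9.6; e = 9.1 − 9.6 = -0.5
x=25: ŷ = -0.4 + 0.5·25 = 12.1; e = 14.6 − 12.1 = 2.5
x=30: ŷ = -0.4 + 0.5·30 = 14.6; e = 14.1 − 14.6 = -0.5
x=35: ŷ = -0.4 + 0.5·35 = 17.1; e = 16.6 − 17.1 = -0.5
x=40: ŷ = -0.4 + 0.5·40 = 19.6; e = 19.6 − 19.6 = 0
SSE = 1 + 4 + 0.25 + 6.25 + 0.25 + 0.25 + 0 = 12
s = √(12/5) = √2.4 ≈ 1.5492

s = 1.5492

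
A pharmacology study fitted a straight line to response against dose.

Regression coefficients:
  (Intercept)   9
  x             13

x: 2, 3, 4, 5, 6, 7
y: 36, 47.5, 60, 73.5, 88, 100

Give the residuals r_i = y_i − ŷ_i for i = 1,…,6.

x=2: ŷ = 9 + 13·2 = 35; r = 36 − 35 = 1
x=3: ŷ = 9 + 13·3 = 48; r = 47.5 − 48 = -0.5
x=4: ŷ = 9 + 13·4 = 61; r = 60 − 61 = -1
x=5: ŷ = 9 + 13·5 = 74; r = 73.5 − 74 = -0.5
x=6: ŷ = 9 + 13·6 = 87; r = 88 − 87 = 1
x=7: ŷ = 9 + 13·7 = 100; r = 100 − 100 = 0

1, -0.5, -1, -0.5, 1, 0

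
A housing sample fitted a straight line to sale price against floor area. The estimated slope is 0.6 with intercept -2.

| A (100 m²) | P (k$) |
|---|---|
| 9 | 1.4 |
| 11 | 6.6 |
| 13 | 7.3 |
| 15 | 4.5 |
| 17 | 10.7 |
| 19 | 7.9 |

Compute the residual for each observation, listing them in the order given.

A=9: P̂ = -2 + 0.6·9 = 3.4; r = 1.4 − 3.4 = -2
A=11: P̂ = -2 + 0.6·11 = 4.6; r = 6.6 − 4.6 = 2
A=13: P̂ = -2 + 0.6·13 = 5.8; r = 7.3 − 5.8 = 1.5
A=15: P̂ = -2 + 0.6·15 = 7; r = 4.5 − 7 = -2.5
A=17: P̂ = -2 + 0.6·17 = 8.2; r = 10.7 − 8.2 = 2.5
A=19: P̂ = -2 + 0.6·19 = 9.4; r = 7.9 − 9.4 = -1.5

-2, 2, 1.5, -2.5, 2.5, -1.5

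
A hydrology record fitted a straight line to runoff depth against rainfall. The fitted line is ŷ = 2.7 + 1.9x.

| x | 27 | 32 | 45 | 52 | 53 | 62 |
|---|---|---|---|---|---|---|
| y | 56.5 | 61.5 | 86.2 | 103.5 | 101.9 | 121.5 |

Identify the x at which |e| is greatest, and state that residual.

x = 27, e = 2.5

x=27: ŷ = 2.7 + 1.9·27 = 54; e = 56.5 − 54 = 2.5
x=32: ŷ = 2.7 + 1.9·32 = 63.5; e = 61.5 − 63.5 = -2
x=45: ŷ = 2.7 + 1.9·45 = 88.2; e = 86.2 − 88.2 = -2
x=52: ŷ = 2.7 + 1.9·52 = 101.5; e = 103.5 − 101.5 = 2
x=53: ŷ = 2.7 + 1.9·53 = 103.4; e = 101.9 − 103.4 = -1.5
x=62: ŷ = 2.7 + 1.9·62 = 120.5; e = 121.5 − 120.5 = 1
Largest |e| is 2.5 at x = 27, residual 2.5.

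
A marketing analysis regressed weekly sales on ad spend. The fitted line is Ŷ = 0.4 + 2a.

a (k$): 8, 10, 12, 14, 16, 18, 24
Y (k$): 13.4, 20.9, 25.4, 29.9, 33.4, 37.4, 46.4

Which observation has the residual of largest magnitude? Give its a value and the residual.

a=8: Ŷ = 0.4 + 2·8 = 16.4; r = 13.4 − 16.4 = -3
a=10: Ŷ = 0.4 + 2·10 = 20.4; r = 20.9 − 20.4 = 0.5
a=12: Ŷ = 0.4 + 2·12 = 24.4; r = 25.4 − 24.4 = 1
a=14: Ŷ = 0.4 + 2·14 = 28.4; r = 29.9 − 28.4 = 1.5
a=16: Ŷ = 0.4 + 2·16 = 32.4; r = 33.4 − 32.4 = 1
a=18: Ŷ = 0.4 + 2·18 = 36.4; r = 37.4 − 36.4 = 1
a=24: Ŷ = 0.4 + 2·24 = 48.4; r = 46.4 − 48.4 = -2
Largest |r| is 3 at a = 8, residual -3.

a = 8, r = -3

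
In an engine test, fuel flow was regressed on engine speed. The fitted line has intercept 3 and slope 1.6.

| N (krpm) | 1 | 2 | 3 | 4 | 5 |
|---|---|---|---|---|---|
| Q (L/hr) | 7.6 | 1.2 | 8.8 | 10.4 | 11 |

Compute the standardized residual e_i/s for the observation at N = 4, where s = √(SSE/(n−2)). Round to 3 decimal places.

N=1: ŷ = 3 + 1.6·1 = 4.6; e = 7.6 − 4.6 = 3
N=2: ŷ = 3 + 1.6·2 = 6.2; e = 1.2 − 6.2 = -5
N=3: ŷ = 3 + 1.6·3 = 7.8; e = 8.8 − 7.8 = 1
N=4: ŷ = 3 + 1.6·4 = 9.4; e = 10.4 − 9.4 = 1
N=5: ŷ = 3 + 1.6·5 = 11; e = 11 − 11 = 0
SSE = 9 + 25 + 1 + 1 + 0 = 36
s = √(36/3) = 3.4641
e/s = 1 / 3.4641 = 0.289

0.289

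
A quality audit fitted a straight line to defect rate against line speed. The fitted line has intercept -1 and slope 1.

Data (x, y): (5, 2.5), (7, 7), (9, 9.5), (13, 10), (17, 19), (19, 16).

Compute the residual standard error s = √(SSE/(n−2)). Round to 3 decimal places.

x=5: ŷ = -1 + 5 = 4; e = 2.5 − 4 = -1.5
x=7: ŷ = -1 + 7 = 6; e = 7 − 6 = 1
x=9: ŷ = -1 + 9 = 8; e = 9.5 − 8 = 1.5
x=13: ŷ = -1 + 13 = 12; e = 10 − 12 = -2
x=17: ŷ = -1 + 17 = 16; e = 19 − 16 = 3
x=19: ŷ = -1 + 19 = 18; e = 16 − 18 = -2
SSE = 2.25 + 1 + 2.25 + 4 + 9 + 4 = 22.5
s = √(22.5/4) = √5.625 ≈ 2.372

s = 2.372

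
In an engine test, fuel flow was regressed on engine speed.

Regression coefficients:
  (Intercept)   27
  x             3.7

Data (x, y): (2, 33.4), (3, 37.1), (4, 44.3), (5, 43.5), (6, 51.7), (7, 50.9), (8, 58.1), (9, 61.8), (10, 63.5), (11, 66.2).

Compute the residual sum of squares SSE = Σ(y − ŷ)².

SSE = 29.5

x=2: ŷ = 27 + 3.7·2 = 34.4; r = 33.4 − 34.4 = -1
x=3: ŷ = 27 + 3.7·3 = 38.1; r = 37.1 − 38.1 = -1
x=4: ŷ = 27 + 3.7·4 = 41.8; r = 44.3 − 41.8 = 2.5
x=5: ŷ = 27 + 3.7·5 = 45.5; r = 43.5 − 45.5 = -2
x=6: ŷ = 27 + 3.7·6 = 49.2; r = 51.7 − 49.2 = 2.5
x=7: ŷ = 27 + 3.7·7 = 52.9; r = 50.9 − 52.9 = -2
x=8: ŷ = 27 + 3.7·8 = 56.6; r = 58.1 − 56.6 = 1.5
x=9: ŷ = 27 + 3.7·9 = 60.3; r = 61.8 − 60.3 = 1.5
x=10: ŷ = 27 + 3.7·10 = 64; r = 63.5 − 64 = -0.5
x=11: ŷ = 27 + 3.7·11 = 67.7; r = 66.2 − 67.7 = -1.5
SSE = 1 + 1 + 6.25 + 4 + 6.25 + 4 + 2.25 + 2.25 + 0.25 + 2.25 = 29.5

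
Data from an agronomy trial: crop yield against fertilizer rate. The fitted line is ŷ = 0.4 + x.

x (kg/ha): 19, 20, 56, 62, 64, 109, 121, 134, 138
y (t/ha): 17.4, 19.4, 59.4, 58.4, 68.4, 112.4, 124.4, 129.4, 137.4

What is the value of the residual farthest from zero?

x=19: ŷ = 0.4 + 19 = 19.4; r = 17.4 − 19.4 = -2
x=20: ŷ = 0.4 + 20 = 20.4; r = 19.4 − 20.4 = -1
x=56: ŷ = 0.4 + 56 = 56.4; r = 59.4 − 56.4 = 3
x=62: ŷ = 0.4 + 62 = 62.4; r = 58.4 − 62.4 = -4
x=64: ŷ = 0.4 + 64 = 64.4; r = 68.4 − 64.4 = 4
x=109: ŷ = 0.4 + 109 = 109.4; r = 112.4 − 109.4 = 3
x=121: ŷ = 0.4 + 121 = 121.4; r = 124.4 − 121.4 = 3
x=134: ŷ = 0.4 + 134 = 134.4; r = 129.4 − 134.4 = -5
x=138: ŷ = 0.4 + 138 = 138.4; r = 137.4 − 138.4 = -1
Largest |r| is 5 at x = 134, residual -5.

r = -5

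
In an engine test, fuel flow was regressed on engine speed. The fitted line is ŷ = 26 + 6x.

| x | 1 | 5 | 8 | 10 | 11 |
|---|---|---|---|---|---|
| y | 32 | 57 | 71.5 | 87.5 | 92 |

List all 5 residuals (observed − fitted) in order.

0, 1, -2.5, 1.5, 0

x=1: ŷ = 26 + 6·1 = 32; r = 32 − 32 = 0
x=5: ŷ = 26 + 6·5 = 56; r = 57 − 56 = 1
x=8: ŷ = 26 + 6·8 = 74; r = 71.5 − 74 = -2.5
x=10: ŷ = 26 + 6·10 = 86; r = 87.5 − 86 = 1.5
x=11: ŷ = 26 + 6·11 = 92; r = 92 − 92 = 0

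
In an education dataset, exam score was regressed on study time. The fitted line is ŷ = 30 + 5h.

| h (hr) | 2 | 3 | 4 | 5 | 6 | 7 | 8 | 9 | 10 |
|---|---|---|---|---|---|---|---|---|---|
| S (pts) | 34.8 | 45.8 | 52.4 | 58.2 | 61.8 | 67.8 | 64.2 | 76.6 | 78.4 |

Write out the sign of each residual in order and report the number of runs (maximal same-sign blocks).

h=2: ŷ = 30 + 5·2 = 40; e = 34.8 − 40 = -5.2
h=3: ŷ = 30 + 5·3 = 45; e = 45.8 − 45 = 0.8
h=4: ŷ = 30 + 5·4 = 50; e = 52.4 − 50 = 2.4
h=5: ŷ = 30 + 5·5 = 55; e = 58.2 − 55 = 3.2
h=6: ŷ = 30 + 5·6 = 60; e = 61.8 − 60 = 1.8
h=7: ŷ = 30 + 5·7 = 65; e = 67.8 − 65 = 2.8
h=8: ŷ = 30 + 5·8 = 70; e = 64.2 − 70 = -5.8
h=9: ŷ = 30 + 5·9 = 75; e = 76.6 − 75 = 1.6
h=10: ŷ = 30 + 5·10 = 80; e = 78.4 − 80 = -1.6
Signs: − + + + + + − + −
Runs: −×1, +×5, −×1, +×1, −×1 → 5

5 runs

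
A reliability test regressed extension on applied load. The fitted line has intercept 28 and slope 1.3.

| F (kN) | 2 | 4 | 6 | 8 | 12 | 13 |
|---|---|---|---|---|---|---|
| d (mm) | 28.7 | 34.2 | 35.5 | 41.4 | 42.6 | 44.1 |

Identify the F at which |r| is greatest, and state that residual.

F = 8, r = 3

F=2: ŷ = 28 + 1.3·2 = 30.6; r = 28.7 − 30.6 = -1.9
F=4: ŷ = 28 + 1.3·4 = 33.2; r = 34.2 − 33.2 = 1
F=6: ŷ = 28 + 1.3·6 = 35.8; r = 35.5 − 35.8 = -0.3
F=8: ŷ = 28 + 1.3·8 = 38.4; r = 41.4 − 38.4 = 3
F=12: ŷ = 28 + 1.3·12 = 43.6; r = 42.6 − 43.6 = -1
F=13: ŷ = 28 + 1.3·13 = 44.9; r = 44.1 − 44.9 = -0.8
Largest |r| is 3 at F = 8, residual 3.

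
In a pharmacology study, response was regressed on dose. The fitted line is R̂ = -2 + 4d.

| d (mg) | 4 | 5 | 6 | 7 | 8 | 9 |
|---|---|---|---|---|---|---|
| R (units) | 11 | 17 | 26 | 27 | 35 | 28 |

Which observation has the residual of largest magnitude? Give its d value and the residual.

d = 9, e = -6

d=4: R̂ = -2 + 4·4 = 14; e = 11 − 14 = -3
d=5: R̂ = -2 + 4·5 = 18; e = 17 − 18 = -1
d=6: R̂ = -2 + 4·6 = 22; e = 26 − 22 = 4
d=7: R̂ = -2 + 4·7 = 26; e = 27 − 26 = 1
d=8: R̂ = -2 + 4·8 = 30; e = 35 − 30 = 5
d=9: R̂ = -2 + 4·9 = 34; e = 28 − 34 = -6
Largest |e| is 6 at d = 9, residual -6.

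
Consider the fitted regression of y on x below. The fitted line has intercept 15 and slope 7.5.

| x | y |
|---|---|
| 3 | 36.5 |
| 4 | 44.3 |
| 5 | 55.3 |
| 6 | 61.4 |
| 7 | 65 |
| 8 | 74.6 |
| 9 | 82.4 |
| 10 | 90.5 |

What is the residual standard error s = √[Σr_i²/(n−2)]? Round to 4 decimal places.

x=3: ŷ = 15 + 7.5·3 = 37.5; r = 36.5 − 37.5 = -1
x=4: ŷ = 15 + 7.5·4 = 45; r = 44.3 − 45 = -0.7
x=5: ŷ = 15 + 7.5·5 = 52.5; r = 55.3 − 52.5 = 2.8
x=6: ŷ = 15 + 7.5·6 = 60; r = 61.4 − 60 = 1.4
x=7: ŷ = 15 + 7.5·7 = 67.5; r = 65 − 67.5 = -2.5
x=8: ŷ = 15 + 7.5·8 = 75; r = 74.6 − 75 = -0.4
x=9: ŷ = 15 + 7.5·9 = 82.5; r = 82.4 − 82.5 = -0.1
x=10: ŷ = 15 + 7.5·10 = 90; r = 90.5 − 90 = 0.5
SSE = 1 + 0.49 + 7.84 + 1.96 + 6.25 + 0.16 + 0.01 + 0.25 = 17.96
s = √(17.96/6) = √2.99333 ≈ 1.7301

s = 1.7301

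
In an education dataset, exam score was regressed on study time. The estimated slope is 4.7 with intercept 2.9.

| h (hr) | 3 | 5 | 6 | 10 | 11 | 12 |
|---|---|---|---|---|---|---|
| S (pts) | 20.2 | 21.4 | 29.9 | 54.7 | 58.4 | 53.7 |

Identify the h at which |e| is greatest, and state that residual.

h = 12, e = -5.6

h=3: ŷ = 2.9 + 4.7·3 = 17; e = 20.2 − 17 = 3.2
h=5: ŷ = 2.9 + 4.7·5 = 26.4; e = 21.4 − 26.4 = -5
h=6: ŷ = 2.9 + 4.7·6 = 31.1; e = 29.9 − 31.1 = -1.2
h=10: ŷ = 2.9 + 4.7·10 = 49.9; e = 54.7 − 49.9 = 4.8
h=11: ŷ = 2.9 + 4.7·11 = 54.6; e = 58.4 − 54.6 = 3.8
h=12: ŷ = 2.9 + 4.7·12 = 59.3; e = 53.7 − 59.3 = -5.6
Largest |e| is 5.6 at h = 12, residual -5.6.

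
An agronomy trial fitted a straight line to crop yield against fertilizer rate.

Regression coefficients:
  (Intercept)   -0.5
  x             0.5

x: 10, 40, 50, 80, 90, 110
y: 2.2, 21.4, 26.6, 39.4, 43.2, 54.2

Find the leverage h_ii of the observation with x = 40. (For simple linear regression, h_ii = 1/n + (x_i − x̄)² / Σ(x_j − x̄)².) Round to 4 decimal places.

x̄ = (10 + 40 + 50 + 80 + 90 + 110)/6 = 63.3333
Σ(x − x̄)² = 2844.44 + 544.444 + 177.778 + 277.778 + 711.111 + 2177.78 = 6733.33
h = 1/6 + (-23.3333)²/6733.33 = 0.166667 + 0.0808581 = 0.2475

h = 0.2475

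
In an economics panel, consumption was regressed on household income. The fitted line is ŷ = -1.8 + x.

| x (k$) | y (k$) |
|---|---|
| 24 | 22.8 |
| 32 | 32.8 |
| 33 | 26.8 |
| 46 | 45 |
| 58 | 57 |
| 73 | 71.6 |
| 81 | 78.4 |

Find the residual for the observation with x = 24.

ŷ = -1.8 + 24 = 22.2
e = 22.8 − 22.2 = 0.6

e = 0.6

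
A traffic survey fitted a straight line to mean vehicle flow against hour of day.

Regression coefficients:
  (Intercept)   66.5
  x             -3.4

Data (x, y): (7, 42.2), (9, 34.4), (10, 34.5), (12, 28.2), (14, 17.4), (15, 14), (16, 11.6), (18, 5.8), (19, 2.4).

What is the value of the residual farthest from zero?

x=7: ŷ = 66.5 − 3.4·7 = 42.7; r = 42.2 − 42.7 = -0.5
x=9: ŷ = 66.5 − 3.4·9 = 35.9; r = 34.4 − 35.9 = -1.5
x=10: ŷ = 66.5 − 3.4·10 = 32.5; r = 34.5 − 32.5 = 2
x=12: ŷ = 66.5 − 3.4·12 = 25.7; r = 28.2 − 25.7 = 2.5
x=14: ŷ = 66.5 − 3.4·14 = 18.9; r = 17.4 − 18.9 = -1.5
x=15: ŷ = 66.5 − 3.4·15 = 15.5; r = 14 − 15.5 = -1.5
x=16: ŷ = 66.5 − 3.4·16 = 12.1; r = 11.6 − 12.1 = -0.5
x=18: ŷ = 66.5 − 3.4·18 = 5.3; r = 5.8 − 5.3 = 0.5
x=19: ŷ = 66.5 − 3.4·19 = 1.9; r = 2.4 − 1.9 = 0.5
Largest |r| is 2.5 at x = 12, residual 2.5.

r = 2.5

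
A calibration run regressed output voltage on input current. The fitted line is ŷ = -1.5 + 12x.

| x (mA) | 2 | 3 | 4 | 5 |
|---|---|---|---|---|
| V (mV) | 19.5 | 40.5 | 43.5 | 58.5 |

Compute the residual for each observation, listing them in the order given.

x=2: ŷ = -1.5 + 12·2 = 22.5; e = 19.5 − 22.5 = -3
x=3: ŷ = -1.5 + 12·3 = 34.5; e = 40.5 − 34.5 = 6
x=4: ŷ = -1.5 + 12·4 = 46.5; e = 43.5 − 46.5 = -3
x=5: ŷ = -1.5 + 12·5 = 58.5; e = 58.5 − 58.5 = 0

-3, 6, -3, 0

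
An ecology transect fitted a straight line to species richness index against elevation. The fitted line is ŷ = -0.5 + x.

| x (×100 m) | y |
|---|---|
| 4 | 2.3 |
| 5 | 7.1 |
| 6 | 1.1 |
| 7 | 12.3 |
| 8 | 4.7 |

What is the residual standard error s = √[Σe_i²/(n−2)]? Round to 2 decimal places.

s = 4.80

x=4: ŷ = -0.5 + 4 = 3.5; e = 2.3 − 3.5 = -1.2
x=5: ŷ = -0.5 + 5 = 4.5; e = 7.1 − 4.5 = 2.6
x=6: ŷ = -0.5 + 6 = 5.5; e = 1.1 − 5.5 = -4.4
x=7: ŷ = -0.5 + 7 = 6.5; e = 12.3 − 6.5 = 5.8
x=8: ŷ = -0.5 + 8 = 7.5; e = 4.7 − 7.5 = -2.8
SSE = 1.44 + 6.76 + 19.36 + 33.64 + 7.84 = 69.04
s = √(69.04/3) = √23.0133 ≈ 4.80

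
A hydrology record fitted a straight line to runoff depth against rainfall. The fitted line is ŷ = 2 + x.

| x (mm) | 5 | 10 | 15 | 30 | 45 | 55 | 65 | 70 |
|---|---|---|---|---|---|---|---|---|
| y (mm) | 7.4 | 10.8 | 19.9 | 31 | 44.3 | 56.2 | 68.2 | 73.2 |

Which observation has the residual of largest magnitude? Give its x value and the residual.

x = 15, r = 2.9

x=5: ŷ = 2 + 5 = 7; r = 7.4 − 7 = 0.4
x=10: ŷ = 2 + 10 = 12; r = 10.8 − 12 = -1.2
x=15: ŷ = 2 + 15 = 17; r = 19.9 − 17 = 2.9
x=30: ŷ = 2 + 30 = 32; r = 31 − 32 = -1
x=45: ŷ = 2 + 45 = 47; r = 44.3 − 47 = -2.7
x=55: ŷ = 2 + 55 = 57; r = 56.2 − 57 = -0.8
x=65: ŷ = 2 + 65 = 67; r = 68.2 − 67 = 1.2
x=70: ŷ = 2 + 70 = 72; r = 73.2 − 72 = 1.2
Largest |r| is 2.9 at x = 15, residual 2.9.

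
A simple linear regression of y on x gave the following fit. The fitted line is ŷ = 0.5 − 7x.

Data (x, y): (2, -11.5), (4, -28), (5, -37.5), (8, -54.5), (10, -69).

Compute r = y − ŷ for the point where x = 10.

r = 0.5

ŷ = 0.5 − 7·10 = -69.5
r = -69 − (-69.5) = 0.5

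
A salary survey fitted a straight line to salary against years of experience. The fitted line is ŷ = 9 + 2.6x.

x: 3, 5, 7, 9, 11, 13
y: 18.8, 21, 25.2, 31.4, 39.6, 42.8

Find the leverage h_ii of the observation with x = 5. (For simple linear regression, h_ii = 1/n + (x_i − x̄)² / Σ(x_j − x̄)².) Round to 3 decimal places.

h = 0.295

x̄ = (3 + 5 + 7 + 9 + 11 + 13)/6 = 8
Σ(x − x̄)² = 25 + 9 + 1 + 1 + 9 + 25 = 70
h = 1/6 + (-3)²/70 = 0.166667 + 0.128571 = 0.295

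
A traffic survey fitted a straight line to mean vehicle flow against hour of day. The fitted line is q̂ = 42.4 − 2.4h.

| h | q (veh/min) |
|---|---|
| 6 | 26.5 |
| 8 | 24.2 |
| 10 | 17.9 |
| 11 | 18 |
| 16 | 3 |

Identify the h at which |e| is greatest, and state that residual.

h = 11, e = 2

h=6: q̂ = 42.4 − 2.4·6 = 28; e = 26.5 − 28 = -1.5
h=8: q̂ = 42.4 − 2.4·8 = 23.2; e = 24.2 − 23.2 = 1
h=10: q̂ = 42.4 − 2.4·10 = 18.4; e = 17.9 − 18.4 = -0.5
h=11: q̂ = 42.4 − 2.4·11 = 16; e = 18 − 16 = 2
h=16: q̂ = 42.4 − 2.4·16 = 4; e = 3 − 4 = -1
Largest |e| is 2 at h = 11, residual 2.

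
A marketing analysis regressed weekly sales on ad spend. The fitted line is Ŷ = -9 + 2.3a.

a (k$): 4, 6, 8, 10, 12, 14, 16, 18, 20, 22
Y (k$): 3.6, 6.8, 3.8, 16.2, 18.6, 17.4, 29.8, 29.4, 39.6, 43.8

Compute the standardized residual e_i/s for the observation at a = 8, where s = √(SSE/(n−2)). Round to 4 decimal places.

a=4: Ŷ = -9 + 2.3·4 = 0.2; e = 3.6 − 0.2 = 3.4
a=6: Ŷ = -9 + 2.3·6 = 4.8; e = 6.8 − 4.8 = 2
a=8: Ŷ = -9 + 2.3·8 = 9.4; e = 3.8 − 9.4 = -5.6
a=10: Ŷ = -9 + 2.3·10 = 14; e = 16.2 − 14 = 2.2
a=12: Ŷ = -9 + 2.3·12 = 18.6; e = 18.6 − 18.6 = 0
a=14: Ŷ = -9 + 2.3·14 = 23.2; e = 17.4 − 23.2 = -5.8
a=16: Ŷ = -9 + 2.3·16 = 27.8; e = 29.8 − 27.8 = 2
a=18: Ŷ = -9 + 2.3·18 = 32.4; e = 29.4 − 32.4 = -3
a=20: Ŷ = -9 + 2.3·20 = 37; e = 39.6 − 37 = 2.6
a=22: Ŷ = -9 + 2.3·22 = 41.6; e = 43.8 − 41.6 = 2.2
SSE = 11.56 + 4 + 31.36 + 4.84 + 0 + 33.64 + 4 + 9 + 6.76 + 4.84 = 110
s = √(110/8) = 3.7081
e/s = -5.6 / 3.7081 = -1.5102

-1.5102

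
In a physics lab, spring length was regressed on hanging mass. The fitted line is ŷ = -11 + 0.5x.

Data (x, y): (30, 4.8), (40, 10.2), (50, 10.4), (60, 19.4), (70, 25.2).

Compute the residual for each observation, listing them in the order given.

x=30: ŷ = -11 + 0.5·30 = 4; r = 4.8 − 4 = 0.8
x=40: ŷ = -11 + 0.5·40 = 9; r = 10.2 − 9 = 1.2
x=50: ŷ = -11 + 0.5·50 = 14; r = 10.4 − 14 = -3.6
x=60: ŷ = -11 + 0.5·60 = 19; r = 19.4 − 19 = 0.4
x=70: ŷ = -11 + 0.5·70 = 24; r = 25.2 − 24 = 1.2

0.8, 1.2, -3.6, 0.4, 1.2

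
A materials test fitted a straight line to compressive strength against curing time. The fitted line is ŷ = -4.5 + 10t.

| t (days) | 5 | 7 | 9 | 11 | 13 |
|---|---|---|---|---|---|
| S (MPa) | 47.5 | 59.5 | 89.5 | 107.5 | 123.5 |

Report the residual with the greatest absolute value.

t=5: ŷ = -4.5 + 10·5 = 45.5; e = 47.5 − 45.5 = 2
t=7: ŷ = -4.5 + 10·7 = 65.5; e = 59.5 − 65.5 = -6
t=9: ŷ = -4.5 + 10·9 = 85.5; e = 89.5 − 85.5 = 4
t=11: ŷ = -4.5 + 10·11 = 105.5; e = 107.5 − 105.5 = 2
t=13: ŷ = -4.5 + 10·13 = 125.5; e = 123.5 − 125.5 = -2
Largest |e| is 6 at t = 7, residual -6.

e = -6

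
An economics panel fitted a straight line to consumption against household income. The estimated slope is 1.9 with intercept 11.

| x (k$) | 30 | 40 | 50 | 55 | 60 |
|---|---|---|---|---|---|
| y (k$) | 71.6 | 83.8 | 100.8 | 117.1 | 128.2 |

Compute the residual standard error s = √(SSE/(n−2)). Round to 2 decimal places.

x=30: ŷ = 11 + 1.9·30 = 68; r = 71.6 − 68 = 3.6
x=40: ŷ = 11 + 1.9·40 = 87; r = 83.8 − 87 = -3.2
x=50: ŷ = 11 + 1.9·50 = 106; r = 100.8 − 106 = -5.2
x=55: ŷ = 11 + 1.9·55 = 115.5; r = 117.1 − 115.5 = 1.6
x=60: ŷ = 11 + 1.9·60 = 125; r = 128.2 − 125 = 3.2
SSE = 12.96 + 10.24 + 27.04 + 2.56 + 10.24 = 63.04
s = √(63.04/3) = √21.0133 ≈ 4.58

s = 4.58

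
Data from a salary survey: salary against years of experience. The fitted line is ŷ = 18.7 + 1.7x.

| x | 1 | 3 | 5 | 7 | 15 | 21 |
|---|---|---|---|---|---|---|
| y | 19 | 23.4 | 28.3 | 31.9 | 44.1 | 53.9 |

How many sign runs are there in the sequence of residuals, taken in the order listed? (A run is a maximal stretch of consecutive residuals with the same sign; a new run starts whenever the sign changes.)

3 runs

x=1: ŷ = 18.7 + 1.7·1 = 20.4; r = 19 − 20.4 = -1.4
x=3: ŷ = 18.7 + 1.7·3 = 23.8; r = 23.4 − 23.8 = -0.4
x=5: ŷ = 18.7 + 1.7·5 = 27.2; r = 28.3 − 27.2 = 1.1
x=7: ŷ = 18.7 + 1.7·7 = 30.6; r = 31.9 − 30.6 = 1.3
x=15: ŷ = 18.7 + 1.7·15 = 44.2; r = 44.1 − 44.2 = -0.1
x=21: ŷ = 18.7 + 1.7·21 = 54.4; r = 53.9 − 54.4 = -0.5
Signs: − − + + − −
Runs: −×2, +×2, −×2 → 3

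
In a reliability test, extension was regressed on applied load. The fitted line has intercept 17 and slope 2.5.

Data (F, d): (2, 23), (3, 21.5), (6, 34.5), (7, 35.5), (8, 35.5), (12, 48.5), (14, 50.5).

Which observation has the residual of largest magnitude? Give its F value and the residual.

F=2: ŷ = 17 + 2.5·2 = 22; r = 23 − 22 = 1
F=3: ŷ = 17 + 2.5·3 = 24.5; r = 21.5 − 24.5 = -3
F=6: ŷ = 17 + 2.5·6 = 32; r = 34.5 − 32 = 2.5
F=7: ŷ = 17 + 2.5·7 = 34.5; r = 35.5 − 34.5 = 1
F=8: ŷ = 17 + 2.5·8 = 37; r = 35.5 − 37 = -1.5
F=12: ŷ = 17 + 2.5·12 = 47; r = 48.5 − 47 = 1.5
F=14: ŷ = 17 + 2.5·14 = 52; r = 50.5 − 52 = -1.5
Largest |r| is 3 at F = 3, residual -3.

F = 3, r = -3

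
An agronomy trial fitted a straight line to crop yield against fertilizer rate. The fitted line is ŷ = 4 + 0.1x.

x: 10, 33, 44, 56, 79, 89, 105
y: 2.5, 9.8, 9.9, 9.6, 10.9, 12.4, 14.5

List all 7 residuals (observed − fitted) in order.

-2.5, 2.5, 1.5, 0, -1, -0.5, 0

x=10: ŷ = 4 + 0.1·10 = 5; e = 2.5 − 5 = -2.5
x=33: ŷ = 4 + 0.1·33 = 7.3; e = 9.8 − 7.3 = 2.5
x=44: ŷ = 4 + 0.1·44 = 8.4; e = 9.9 − 8.4 = 1.5
x=56: ŷ = 4 + 0.1·56 = 9.6; e = 9.6 − 9.6 = 0
x=79: ŷ = 4 + 0.1·79 = 11.9; e = 10.9 − 11.9 = -1
x=89: ŷ = 4 + 0.1·89 = 12.9; e = 12.4 − 12.9 = -0.5
x=105: ŷ = 4 + 0.1·105 = 14.5; e = 14.5 − 14.5 = 0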